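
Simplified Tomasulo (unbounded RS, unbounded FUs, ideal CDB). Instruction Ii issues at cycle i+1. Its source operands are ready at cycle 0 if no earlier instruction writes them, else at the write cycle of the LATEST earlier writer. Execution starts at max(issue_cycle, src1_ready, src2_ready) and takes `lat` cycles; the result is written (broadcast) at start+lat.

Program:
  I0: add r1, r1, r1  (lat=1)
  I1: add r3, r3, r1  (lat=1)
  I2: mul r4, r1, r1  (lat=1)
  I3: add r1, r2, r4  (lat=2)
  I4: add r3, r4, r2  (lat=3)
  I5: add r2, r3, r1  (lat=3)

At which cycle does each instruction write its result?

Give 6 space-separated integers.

I0 add r1: issue@1 deps=(None,None) exec_start@1 write@2
I1 add r3: issue@2 deps=(None,0) exec_start@2 write@3
I2 mul r4: issue@3 deps=(0,0) exec_start@3 write@4
I3 add r1: issue@4 deps=(None,2) exec_start@4 write@6
I4 add r3: issue@5 deps=(2,None) exec_start@5 write@8
I5 add r2: issue@6 deps=(4,3) exec_start@8 write@11

Answer: 2 3 4 6 8 11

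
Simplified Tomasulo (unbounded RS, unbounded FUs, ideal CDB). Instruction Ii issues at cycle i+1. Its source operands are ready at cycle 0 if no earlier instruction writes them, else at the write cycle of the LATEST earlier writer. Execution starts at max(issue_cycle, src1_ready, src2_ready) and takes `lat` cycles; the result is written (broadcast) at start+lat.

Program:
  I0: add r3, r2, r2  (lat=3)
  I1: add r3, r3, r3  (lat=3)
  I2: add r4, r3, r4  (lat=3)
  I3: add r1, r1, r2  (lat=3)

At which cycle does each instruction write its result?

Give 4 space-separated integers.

I0 add r3: issue@1 deps=(None,None) exec_start@1 write@4
I1 add r3: issue@2 deps=(0,0) exec_start@4 write@7
I2 add r4: issue@3 deps=(1,None) exec_start@7 write@10
I3 add r1: issue@4 deps=(None,None) exec_start@4 write@7

Answer: 4 7 10 7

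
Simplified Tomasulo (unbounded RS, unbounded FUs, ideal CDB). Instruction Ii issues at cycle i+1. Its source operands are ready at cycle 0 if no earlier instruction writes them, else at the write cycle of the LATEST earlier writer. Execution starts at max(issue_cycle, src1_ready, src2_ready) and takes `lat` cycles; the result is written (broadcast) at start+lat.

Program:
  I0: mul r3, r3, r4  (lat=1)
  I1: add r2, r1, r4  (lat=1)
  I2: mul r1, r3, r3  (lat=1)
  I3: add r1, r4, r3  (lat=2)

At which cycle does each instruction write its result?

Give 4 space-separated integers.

I0 mul r3: issue@1 deps=(None,None) exec_start@1 write@2
I1 add r2: issue@2 deps=(None,None) exec_start@2 write@3
I2 mul r1: issue@3 deps=(0,0) exec_start@3 write@4
I3 add r1: issue@4 deps=(None,0) exec_start@4 write@6

Answer: 2 3 4 6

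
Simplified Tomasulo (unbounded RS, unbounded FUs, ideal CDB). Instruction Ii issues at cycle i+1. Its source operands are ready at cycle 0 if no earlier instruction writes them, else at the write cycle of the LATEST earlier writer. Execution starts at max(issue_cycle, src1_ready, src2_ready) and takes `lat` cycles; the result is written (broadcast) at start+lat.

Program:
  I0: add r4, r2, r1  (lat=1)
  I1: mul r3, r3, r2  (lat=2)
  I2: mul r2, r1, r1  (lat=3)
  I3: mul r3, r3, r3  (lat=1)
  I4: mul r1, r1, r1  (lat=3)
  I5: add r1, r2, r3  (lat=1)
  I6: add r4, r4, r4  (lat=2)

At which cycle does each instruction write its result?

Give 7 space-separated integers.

Answer: 2 4 6 5 8 7 9

Derivation:
I0 add r4: issue@1 deps=(None,None) exec_start@1 write@2
I1 mul r3: issue@2 deps=(None,None) exec_start@2 write@4
I2 mul r2: issue@3 deps=(None,None) exec_start@3 write@6
I3 mul r3: issue@4 deps=(1,1) exec_start@4 write@5
I4 mul r1: issue@5 deps=(None,None) exec_start@5 write@8
I5 add r1: issue@6 deps=(2,3) exec_start@6 write@7
I6 add r4: issue@7 deps=(0,0) exec_start@7 write@9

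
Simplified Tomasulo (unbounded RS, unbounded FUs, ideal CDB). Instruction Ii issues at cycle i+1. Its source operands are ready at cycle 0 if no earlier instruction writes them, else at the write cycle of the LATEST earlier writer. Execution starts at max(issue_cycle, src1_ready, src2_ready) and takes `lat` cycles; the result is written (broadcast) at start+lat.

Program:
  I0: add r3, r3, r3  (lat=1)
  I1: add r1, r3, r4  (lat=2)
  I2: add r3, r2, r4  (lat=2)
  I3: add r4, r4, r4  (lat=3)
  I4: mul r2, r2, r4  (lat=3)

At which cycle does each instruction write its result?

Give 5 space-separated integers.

I0 add r3: issue@1 deps=(None,None) exec_start@1 write@2
I1 add r1: issue@2 deps=(0,None) exec_start@2 write@4
I2 add r3: issue@3 deps=(None,None) exec_start@3 write@5
I3 add r4: issue@4 deps=(None,None) exec_start@4 write@7
I4 mul r2: issue@5 deps=(None,3) exec_start@7 write@10

Answer: 2 4 5 7 10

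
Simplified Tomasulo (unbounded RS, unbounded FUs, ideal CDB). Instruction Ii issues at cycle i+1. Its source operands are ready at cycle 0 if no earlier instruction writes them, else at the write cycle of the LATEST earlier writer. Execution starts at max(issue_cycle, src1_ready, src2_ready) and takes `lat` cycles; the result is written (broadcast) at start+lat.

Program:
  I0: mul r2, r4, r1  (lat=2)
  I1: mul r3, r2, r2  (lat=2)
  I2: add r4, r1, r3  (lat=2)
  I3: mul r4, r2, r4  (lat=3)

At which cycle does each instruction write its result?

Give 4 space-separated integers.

I0 mul r2: issue@1 deps=(None,None) exec_start@1 write@3
I1 mul r3: issue@2 deps=(0,0) exec_start@3 write@5
I2 add r4: issue@3 deps=(None,1) exec_start@5 write@7
I3 mul r4: issue@4 deps=(0,2) exec_start@7 write@10

Answer: 3 5 7 10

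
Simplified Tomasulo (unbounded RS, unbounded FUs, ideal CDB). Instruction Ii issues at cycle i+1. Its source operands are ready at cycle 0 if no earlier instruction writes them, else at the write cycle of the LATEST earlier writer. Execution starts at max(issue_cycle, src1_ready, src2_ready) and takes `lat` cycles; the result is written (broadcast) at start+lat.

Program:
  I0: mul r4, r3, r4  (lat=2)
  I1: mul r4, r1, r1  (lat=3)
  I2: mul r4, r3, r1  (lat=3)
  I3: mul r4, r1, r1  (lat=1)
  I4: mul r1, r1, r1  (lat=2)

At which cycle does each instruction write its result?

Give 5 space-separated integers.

Answer: 3 5 6 5 7

Derivation:
I0 mul r4: issue@1 deps=(None,None) exec_start@1 write@3
I1 mul r4: issue@2 deps=(None,None) exec_start@2 write@5
I2 mul r4: issue@3 deps=(None,None) exec_start@3 write@6
I3 mul r4: issue@4 deps=(None,None) exec_start@4 write@5
I4 mul r1: issue@5 deps=(None,None) exec_start@5 write@7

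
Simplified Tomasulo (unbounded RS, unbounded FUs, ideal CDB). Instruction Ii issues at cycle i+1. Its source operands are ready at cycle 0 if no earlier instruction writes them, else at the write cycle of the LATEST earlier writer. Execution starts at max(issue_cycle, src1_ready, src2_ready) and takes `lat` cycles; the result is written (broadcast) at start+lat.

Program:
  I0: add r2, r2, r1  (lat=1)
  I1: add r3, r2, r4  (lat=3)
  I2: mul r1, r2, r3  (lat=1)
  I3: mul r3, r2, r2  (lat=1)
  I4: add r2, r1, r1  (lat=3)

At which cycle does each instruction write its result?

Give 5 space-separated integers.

Answer: 2 5 6 5 9

Derivation:
I0 add r2: issue@1 deps=(None,None) exec_start@1 write@2
I1 add r3: issue@2 deps=(0,None) exec_start@2 write@5
I2 mul r1: issue@3 deps=(0,1) exec_start@5 write@6
I3 mul r3: issue@4 deps=(0,0) exec_start@4 write@5
I4 add r2: issue@5 deps=(2,2) exec_start@6 write@9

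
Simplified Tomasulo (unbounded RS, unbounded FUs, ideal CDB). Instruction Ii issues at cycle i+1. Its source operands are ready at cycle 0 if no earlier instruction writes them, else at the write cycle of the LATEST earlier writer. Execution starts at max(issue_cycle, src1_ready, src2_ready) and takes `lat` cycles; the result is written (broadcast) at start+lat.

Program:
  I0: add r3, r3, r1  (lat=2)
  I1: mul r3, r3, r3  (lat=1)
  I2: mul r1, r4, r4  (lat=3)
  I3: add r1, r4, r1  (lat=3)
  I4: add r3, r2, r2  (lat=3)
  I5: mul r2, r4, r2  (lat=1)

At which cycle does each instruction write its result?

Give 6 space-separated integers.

I0 add r3: issue@1 deps=(None,None) exec_start@1 write@3
I1 mul r3: issue@2 deps=(0,0) exec_start@3 write@4
I2 mul r1: issue@3 deps=(None,None) exec_start@3 write@6
I3 add r1: issue@4 deps=(None,2) exec_start@6 write@9
I4 add r3: issue@5 deps=(None,None) exec_start@5 write@8
I5 mul r2: issue@6 deps=(None,None) exec_start@6 write@7

Answer: 3 4 6 9 8 7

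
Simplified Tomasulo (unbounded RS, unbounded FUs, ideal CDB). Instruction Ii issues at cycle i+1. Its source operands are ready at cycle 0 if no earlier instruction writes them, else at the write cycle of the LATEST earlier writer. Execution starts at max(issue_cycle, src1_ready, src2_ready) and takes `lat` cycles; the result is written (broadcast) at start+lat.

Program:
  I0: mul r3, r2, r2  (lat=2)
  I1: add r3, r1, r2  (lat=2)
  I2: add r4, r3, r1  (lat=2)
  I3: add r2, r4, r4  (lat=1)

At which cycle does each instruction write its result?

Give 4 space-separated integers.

I0 mul r3: issue@1 deps=(None,None) exec_start@1 write@3
I1 add r3: issue@2 deps=(None,None) exec_start@2 write@4
I2 add r4: issue@3 deps=(1,None) exec_start@4 write@6
I3 add r2: issue@4 deps=(2,2) exec_start@6 write@7

Answer: 3 4 6 7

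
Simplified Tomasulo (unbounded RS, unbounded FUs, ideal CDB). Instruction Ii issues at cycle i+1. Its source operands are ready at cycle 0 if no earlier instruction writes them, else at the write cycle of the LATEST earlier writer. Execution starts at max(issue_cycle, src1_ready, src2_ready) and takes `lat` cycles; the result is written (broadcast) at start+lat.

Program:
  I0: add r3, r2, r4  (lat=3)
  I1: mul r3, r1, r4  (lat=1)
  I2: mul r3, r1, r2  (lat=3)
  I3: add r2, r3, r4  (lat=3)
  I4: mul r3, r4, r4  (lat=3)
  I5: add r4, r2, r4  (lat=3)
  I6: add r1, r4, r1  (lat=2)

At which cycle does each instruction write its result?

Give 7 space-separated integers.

Answer: 4 3 6 9 8 12 14

Derivation:
I0 add r3: issue@1 deps=(None,None) exec_start@1 write@4
I1 mul r3: issue@2 deps=(None,None) exec_start@2 write@3
I2 mul r3: issue@3 deps=(None,None) exec_start@3 write@6
I3 add r2: issue@4 deps=(2,None) exec_start@6 write@9
I4 mul r3: issue@5 deps=(None,None) exec_start@5 write@8
I5 add r4: issue@6 deps=(3,None) exec_start@9 write@12
I6 add r1: issue@7 deps=(5,None) exec_start@12 write@14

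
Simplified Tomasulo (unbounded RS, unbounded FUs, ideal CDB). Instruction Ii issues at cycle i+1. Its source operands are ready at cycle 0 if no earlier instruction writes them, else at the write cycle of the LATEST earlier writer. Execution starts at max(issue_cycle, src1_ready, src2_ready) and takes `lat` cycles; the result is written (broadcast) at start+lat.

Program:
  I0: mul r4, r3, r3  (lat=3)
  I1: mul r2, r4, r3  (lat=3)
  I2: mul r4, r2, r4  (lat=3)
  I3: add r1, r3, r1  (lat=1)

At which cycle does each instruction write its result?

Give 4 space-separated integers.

I0 mul r4: issue@1 deps=(None,None) exec_start@1 write@4
I1 mul r2: issue@2 deps=(0,None) exec_start@4 write@7
I2 mul r4: issue@3 deps=(1,0) exec_start@7 write@10
I3 add r1: issue@4 deps=(None,None) exec_start@4 write@5

Answer: 4 7 10 5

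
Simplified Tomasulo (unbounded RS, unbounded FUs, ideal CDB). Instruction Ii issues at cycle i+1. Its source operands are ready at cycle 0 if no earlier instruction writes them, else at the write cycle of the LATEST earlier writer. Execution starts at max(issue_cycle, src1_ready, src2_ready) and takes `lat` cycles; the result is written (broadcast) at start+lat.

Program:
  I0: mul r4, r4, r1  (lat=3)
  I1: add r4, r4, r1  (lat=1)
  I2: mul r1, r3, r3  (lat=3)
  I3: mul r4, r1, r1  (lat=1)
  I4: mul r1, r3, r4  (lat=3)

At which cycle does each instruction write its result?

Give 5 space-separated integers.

I0 mul r4: issue@1 deps=(None,None) exec_start@1 write@4
I1 add r4: issue@2 deps=(0,None) exec_start@4 write@5
I2 mul r1: issue@3 deps=(None,None) exec_start@3 write@6
I3 mul r4: issue@4 deps=(2,2) exec_start@6 write@7
I4 mul r1: issue@5 deps=(None,3) exec_start@7 write@10

Answer: 4 5 6 7 10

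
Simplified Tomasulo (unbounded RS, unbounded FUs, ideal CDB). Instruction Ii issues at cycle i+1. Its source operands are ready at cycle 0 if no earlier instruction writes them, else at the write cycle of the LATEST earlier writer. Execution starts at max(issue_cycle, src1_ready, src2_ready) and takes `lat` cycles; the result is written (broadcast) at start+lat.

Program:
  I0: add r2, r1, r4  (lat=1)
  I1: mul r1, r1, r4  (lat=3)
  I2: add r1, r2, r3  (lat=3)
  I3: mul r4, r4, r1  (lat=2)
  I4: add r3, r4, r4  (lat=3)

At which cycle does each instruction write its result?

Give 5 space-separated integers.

Answer: 2 5 6 8 11

Derivation:
I0 add r2: issue@1 deps=(None,None) exec_start@1 write@2
I1 mul r1: issue@2 deps=(None,None) exec_start@2 write@5
I2 add r1: issue@3 deps=(0,None) exec_start@3 write@6
I3 mul r4: issue@4 deps=(None,2) exec_start@6 write@8
I4 add r3: issue@5 deps=(3,3) exec_start@8 write@11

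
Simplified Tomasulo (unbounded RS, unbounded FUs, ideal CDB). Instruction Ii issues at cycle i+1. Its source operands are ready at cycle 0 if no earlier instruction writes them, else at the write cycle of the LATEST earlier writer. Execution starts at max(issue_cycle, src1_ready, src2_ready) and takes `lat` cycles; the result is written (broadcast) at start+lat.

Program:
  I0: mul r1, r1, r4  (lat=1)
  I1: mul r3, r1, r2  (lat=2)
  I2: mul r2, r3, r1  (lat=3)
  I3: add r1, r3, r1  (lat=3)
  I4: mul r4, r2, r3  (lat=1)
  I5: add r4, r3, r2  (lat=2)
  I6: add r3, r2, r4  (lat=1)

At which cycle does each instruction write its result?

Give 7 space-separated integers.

Answer: 2 4 7 7 8 9 10

Derivation:
I0 mul r1: issue@1 deps=(None,None) exec_start@1 write@2
I1 mul r3: issue@2 deps=(0,None) exec_start@2 write@4
I2 mul r2: issue@3 deps=(1,0) exec_start@4 write@7
I3 add r1: issue@4 deps=(1,0) exec_start@4 write@7
I4 mul r4: issue@5 deps=(2,1) exec_start@7 write@8
I5 add r4: issue@6 deps=(1,2) exec_start@7 write@9
I6 add r3: issue@7 deps=(2,5) exec_start@9 write@10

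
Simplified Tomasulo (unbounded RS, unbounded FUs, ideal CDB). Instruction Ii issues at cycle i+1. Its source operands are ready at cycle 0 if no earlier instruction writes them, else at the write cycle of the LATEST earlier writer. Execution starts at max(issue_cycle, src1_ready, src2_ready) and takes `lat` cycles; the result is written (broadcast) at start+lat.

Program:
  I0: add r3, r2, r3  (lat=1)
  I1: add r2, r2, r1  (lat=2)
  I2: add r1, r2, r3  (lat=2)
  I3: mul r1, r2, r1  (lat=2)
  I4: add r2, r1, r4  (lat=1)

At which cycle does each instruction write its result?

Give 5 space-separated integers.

Answer: 2 4 6 8 9

Derivation:
I0 add r3: issue@1 deps=(None,None) exec_start@1 write@2
I1 add r2: issue@2 deps=(None,None) exec_start@2 write@4
I2 add r1: issue@3 deps=(1,0) exec_start@4 write@6
I3 mul r1: issue@4 deps=(1,2) exec_start@6 write@8
I4 add r2: issue@5 deps=(3,None) exec_start@8 write@9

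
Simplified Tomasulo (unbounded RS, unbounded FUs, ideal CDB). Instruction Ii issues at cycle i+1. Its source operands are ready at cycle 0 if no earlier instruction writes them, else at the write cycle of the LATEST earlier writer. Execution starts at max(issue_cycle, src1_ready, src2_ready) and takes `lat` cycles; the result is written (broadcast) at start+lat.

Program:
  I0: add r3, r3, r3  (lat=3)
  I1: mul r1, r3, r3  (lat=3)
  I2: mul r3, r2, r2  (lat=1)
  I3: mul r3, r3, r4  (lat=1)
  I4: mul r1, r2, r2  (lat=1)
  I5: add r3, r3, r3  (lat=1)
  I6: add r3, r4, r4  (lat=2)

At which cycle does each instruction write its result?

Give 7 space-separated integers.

Answer: 4 7 4 5 6 7 9

Derivation:
I0 add r3: issue@1 deps=(None,None) exec_start@1 write@4
I1 mul r1: issue@2 deps=(0,0) exec_start@4 write@7
I2 mul r3: issue@3 deps=(None,None) exec_start@3 write@4
I3 mul r3: issue@4 deps=(2,None) exec_start@4 write@5
I4 mul r1: issue@5 deps=(None,None) exec_start@5 write@6
I5 add r3: issue@6 deps=(3,3) exec_start@6 write@7
I6 add r3: issue@7 deps=(None,None) exec_start@7 write@9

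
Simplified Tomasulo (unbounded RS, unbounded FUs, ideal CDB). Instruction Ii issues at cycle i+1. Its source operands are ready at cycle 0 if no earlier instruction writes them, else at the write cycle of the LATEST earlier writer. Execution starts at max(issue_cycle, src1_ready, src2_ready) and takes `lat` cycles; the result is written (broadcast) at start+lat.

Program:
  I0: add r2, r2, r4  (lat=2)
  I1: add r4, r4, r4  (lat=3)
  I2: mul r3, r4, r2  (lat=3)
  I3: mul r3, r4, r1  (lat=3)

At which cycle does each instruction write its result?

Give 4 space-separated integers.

Answer: 3 5 8 8

Derivation:
I0 add r2: issue@1 deps=(None,None) exec_start@1 write@3
I1 add r4: issue@2 deps=(None,None) exec_start@2 write@5
I2 mul r3: issue@3 deps=(1,0) exec_start@5 write@8
I3 mul r3: issue@4 deps=(1,None) exec_start@5 write@8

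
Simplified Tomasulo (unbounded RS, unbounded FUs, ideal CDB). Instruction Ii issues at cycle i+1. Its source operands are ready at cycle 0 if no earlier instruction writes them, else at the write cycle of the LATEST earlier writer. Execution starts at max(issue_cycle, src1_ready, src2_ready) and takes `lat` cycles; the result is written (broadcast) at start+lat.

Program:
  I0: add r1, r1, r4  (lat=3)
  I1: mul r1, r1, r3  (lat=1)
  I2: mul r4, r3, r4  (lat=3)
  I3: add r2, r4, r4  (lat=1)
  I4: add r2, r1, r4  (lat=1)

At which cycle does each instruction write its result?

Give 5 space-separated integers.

I0 add r1: issue@1 deps=(None,None) exec_start@1 write@4
I1 mul r1: issue@2 deps=(0,None) exec_start@4 write@5
I2 mul r4: issue@3 deps=(None,None) exec_start@3 write@6
I3 add r2: issue@4 deps=(2,2) exec_start@6 write@7
I4 add r2: issue@5 deps=(1,2) exec_start@6 write@7

Answer: 4 5 6 7 7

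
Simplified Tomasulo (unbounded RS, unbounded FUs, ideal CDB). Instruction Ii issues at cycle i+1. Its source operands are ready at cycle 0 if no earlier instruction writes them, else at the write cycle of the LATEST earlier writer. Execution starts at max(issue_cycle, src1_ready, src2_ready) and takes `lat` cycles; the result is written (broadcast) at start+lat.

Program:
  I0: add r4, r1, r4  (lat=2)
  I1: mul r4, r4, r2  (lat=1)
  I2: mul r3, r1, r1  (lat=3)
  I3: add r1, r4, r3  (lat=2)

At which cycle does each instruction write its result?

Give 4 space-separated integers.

I0 add r4: issue@1 deps=(None,None) exec_start@1 write@3
I1 mul r4: issue@2 deps=(0,None) exec_start@3 write@4
I2 mul r3: issue@3 deps=(None,None) exec_start@3 write@6
I3 add r1: issue@4 deps=(1,2) exec_start@6 write@8

Answer: 3 4 6 8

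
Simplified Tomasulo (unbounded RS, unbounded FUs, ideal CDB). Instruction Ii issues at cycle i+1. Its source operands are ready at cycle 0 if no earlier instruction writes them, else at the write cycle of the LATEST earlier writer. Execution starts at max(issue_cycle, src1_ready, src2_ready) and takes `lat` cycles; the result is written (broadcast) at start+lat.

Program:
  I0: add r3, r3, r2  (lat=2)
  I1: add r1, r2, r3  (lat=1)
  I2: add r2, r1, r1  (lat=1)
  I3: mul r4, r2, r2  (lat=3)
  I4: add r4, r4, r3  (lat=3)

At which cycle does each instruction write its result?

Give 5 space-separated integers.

I0 add r3: issue@1 deps=(None,None) exec_start@1 write@3
I1 add r1: issue@2 deps=(None,0) exec_start@3 write@4
I2 add r2: issue@3 deps=(1,1) exec_start@4 write@5
I3 mul r4: issue@4 deps=(2,2) exec_start@5 write@8
I4 add r4: issue@5 deps=(3,0) exec_start@8 write@11

Answer: 3 4 5 8 11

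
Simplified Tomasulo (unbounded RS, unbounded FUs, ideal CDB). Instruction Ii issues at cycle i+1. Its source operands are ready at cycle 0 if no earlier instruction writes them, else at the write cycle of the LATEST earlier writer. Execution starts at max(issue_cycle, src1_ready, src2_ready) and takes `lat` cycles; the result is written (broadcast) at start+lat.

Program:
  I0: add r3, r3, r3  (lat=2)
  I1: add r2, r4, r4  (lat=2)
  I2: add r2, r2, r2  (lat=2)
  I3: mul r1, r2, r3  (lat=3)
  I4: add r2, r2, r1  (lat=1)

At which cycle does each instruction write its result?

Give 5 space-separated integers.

Answer: 3 4 6 9 10

Derivation:
I0 add r3: issue@1 deps=(None,None) exec_start@1 write@3
I1 add r2: issue@2 deps=(None,None) exec_start@2 write@4
I2 add r2: issue@3 deps=(1,1) exec_start@4 write@6
I3 mul r1: issue@4 deps=(2,0) exec_start@6 write@9
I4 add r2: issue@5 deps=(2,3) exec_start@9 write@10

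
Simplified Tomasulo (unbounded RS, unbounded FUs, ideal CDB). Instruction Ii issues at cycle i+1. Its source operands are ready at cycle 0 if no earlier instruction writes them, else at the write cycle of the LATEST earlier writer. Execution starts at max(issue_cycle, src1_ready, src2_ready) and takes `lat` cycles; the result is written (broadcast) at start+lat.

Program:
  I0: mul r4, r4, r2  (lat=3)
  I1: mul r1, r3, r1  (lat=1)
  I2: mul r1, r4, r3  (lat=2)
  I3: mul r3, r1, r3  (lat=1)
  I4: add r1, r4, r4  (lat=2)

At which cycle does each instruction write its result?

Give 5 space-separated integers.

Answer: 4 3 6 7 7

Derivation:
I0 mul r4: issue@1 deps=(None,None) exec_start@1 write@4
I1 mul r1: issue@2 deps=(None,None) exec_start@2 write@3
I2 mul r1: issue@3 deps=(0,None) exec_start@4 write@6
I3 mul r3: issue@4 deps=(2,None) exec_start@6 write@7
I4 add r1: issue@5 deps=(0,0) exec_start@5 write@7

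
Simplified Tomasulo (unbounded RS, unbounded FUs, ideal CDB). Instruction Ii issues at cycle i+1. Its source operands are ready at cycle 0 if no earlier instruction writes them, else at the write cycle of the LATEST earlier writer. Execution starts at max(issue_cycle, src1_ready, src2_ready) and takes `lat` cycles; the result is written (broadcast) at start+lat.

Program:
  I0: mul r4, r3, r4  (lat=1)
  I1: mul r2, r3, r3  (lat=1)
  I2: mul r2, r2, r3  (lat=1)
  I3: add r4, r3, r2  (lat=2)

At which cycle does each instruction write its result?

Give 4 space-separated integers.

Answer: 2 3 4 6

Derivation:
I0 mul r4: issue@1 deps=(None,None) exec_start@1 write@2
I1 mul r2: issue@2 deps=(None,None) exec_start@2 write@3
I2 mul r2: issue@3 deps=(1,None) exec_start@3 write@4
I3 add r4: issue@4 deps=(None,2) exec_start@4 write@6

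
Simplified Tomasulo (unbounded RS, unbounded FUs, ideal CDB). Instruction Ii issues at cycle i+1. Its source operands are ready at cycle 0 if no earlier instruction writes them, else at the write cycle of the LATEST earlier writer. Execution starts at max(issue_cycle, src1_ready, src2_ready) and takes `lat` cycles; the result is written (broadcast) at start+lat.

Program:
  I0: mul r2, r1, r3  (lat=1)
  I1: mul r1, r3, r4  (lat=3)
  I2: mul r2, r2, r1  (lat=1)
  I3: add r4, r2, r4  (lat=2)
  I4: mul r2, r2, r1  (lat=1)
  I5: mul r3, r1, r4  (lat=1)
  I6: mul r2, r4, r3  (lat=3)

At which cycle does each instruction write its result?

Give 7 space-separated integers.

Answer: 2 5 6 8 7 9 12

Derivation:
I0 mul r2: issue@1 deps=(None,None) exec_start@1 write@2
I1 mul r1: issue@2 deps=(None,None) exec_start@2 write@5
I2 mul r2: issue@3 deps=(0,1) exec_start@5 write@6
I3 add r4: issue@4 deps=(2,None) exec_start@6 write@8
I4 mul r2: issue@5 deps=(2,1) exec_start@6 write@7
I5 mul r3: issue@6 deps=(1,3) exec_start@8 write@9
I6 mul r2: issue@7 deps=(3,5) exec_start@9 write@12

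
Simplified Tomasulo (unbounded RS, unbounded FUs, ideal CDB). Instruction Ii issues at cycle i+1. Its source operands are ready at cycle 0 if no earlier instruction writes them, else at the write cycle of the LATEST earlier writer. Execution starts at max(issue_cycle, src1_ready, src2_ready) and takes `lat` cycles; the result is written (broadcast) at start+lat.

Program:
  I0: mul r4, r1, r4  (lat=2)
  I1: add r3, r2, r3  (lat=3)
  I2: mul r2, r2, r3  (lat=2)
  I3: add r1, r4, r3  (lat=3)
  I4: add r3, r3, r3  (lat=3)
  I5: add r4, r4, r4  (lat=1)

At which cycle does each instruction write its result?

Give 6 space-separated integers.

I0 mul r4: issue@1 deps=(None,None) exec_start@1 write@3
I1 add r3: issue@2 deps=(None,None) exec_start@2 write@5
I2 mul r2: issue@3 deps=(None,1) exec_start@5 write@7
I3 add r1: issue@4 deps=(0,1) exec_start@5 write@8
I4 add r3: issue@5 deps=(1,1) exec_start@5 write@8
I5 add r4: issue@6 deps=(0,0) exec_start@6 write@7

Answer: 3 5 7 8 8 7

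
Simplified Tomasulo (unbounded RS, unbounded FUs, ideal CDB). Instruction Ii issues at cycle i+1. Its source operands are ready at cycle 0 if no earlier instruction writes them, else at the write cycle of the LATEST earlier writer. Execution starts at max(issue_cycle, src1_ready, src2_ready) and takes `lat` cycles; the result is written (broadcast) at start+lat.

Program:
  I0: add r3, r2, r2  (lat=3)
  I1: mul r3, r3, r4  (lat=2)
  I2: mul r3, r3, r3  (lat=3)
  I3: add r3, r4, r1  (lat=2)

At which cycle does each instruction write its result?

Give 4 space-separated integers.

Answer: 4 6 9 6

Derivation:
I0 add r3: issue@1 deps=(None,None) exec_start@1 write@4
I1 mul r3: issue@2 deps=(0,None) exec_start@4 write@6
I2 mul r3: issue@3 deps=(1,1) exec_start@6 write@9
I3 add r3: issue@4 deps=(None,None) exec_start@4 write@6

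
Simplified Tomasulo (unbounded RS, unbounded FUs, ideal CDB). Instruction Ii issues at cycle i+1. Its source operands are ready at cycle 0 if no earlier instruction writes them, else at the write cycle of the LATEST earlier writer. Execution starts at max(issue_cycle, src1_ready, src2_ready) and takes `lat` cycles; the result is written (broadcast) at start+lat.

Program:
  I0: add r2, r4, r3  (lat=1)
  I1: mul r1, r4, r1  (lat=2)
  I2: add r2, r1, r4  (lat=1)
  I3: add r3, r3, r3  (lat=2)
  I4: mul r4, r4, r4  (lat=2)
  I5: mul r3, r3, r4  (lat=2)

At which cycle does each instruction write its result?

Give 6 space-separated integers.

I0 add r2: issue@1 deps=(None,None) exec_start@1 write@2
I1 mul r1: issue@2 deps=(None,None) exec_start@2 write@4
I2 add r2: issue@3 deps=(1,None) exec_start@4 write@5
I3 add r3: issue@4 deps=(None,None) exec_start@4 write@6
I4 mul r4: issue@5 deps=(None,None) exec_start@5 write@7
I5 mul r3: issue@6 deps=(3,4) exec_start@7 write@9

Answer: 2 4 5 6 7 9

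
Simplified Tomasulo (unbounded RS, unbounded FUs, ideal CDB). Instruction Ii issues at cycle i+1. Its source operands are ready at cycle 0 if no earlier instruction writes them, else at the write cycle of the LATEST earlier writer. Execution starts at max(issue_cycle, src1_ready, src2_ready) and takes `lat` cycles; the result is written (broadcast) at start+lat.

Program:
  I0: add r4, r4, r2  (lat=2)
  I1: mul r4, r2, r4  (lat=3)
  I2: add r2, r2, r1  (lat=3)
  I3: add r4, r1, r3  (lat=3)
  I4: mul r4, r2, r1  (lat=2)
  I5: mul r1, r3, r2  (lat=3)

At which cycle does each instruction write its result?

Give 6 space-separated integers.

I0 add r4: issue@1 deps=(None,None) exec_start@1 write@3
I1 mul r4: issue@2 deps=(None,0) exec_start@3 write@6
I2 add r2: issue@3 deps=(None,None) exec_start@3 write@6
I3 add r4: issue@4 deps=(None,None) exec_start@4 write@7
I4 mul r4: issue@5 deps=(2,None) exec_start@6 write@8
I5 mul r1: issue@6 deps=(None,2) exec_start@6 write@9

Answer: 3 6 6 7 8 9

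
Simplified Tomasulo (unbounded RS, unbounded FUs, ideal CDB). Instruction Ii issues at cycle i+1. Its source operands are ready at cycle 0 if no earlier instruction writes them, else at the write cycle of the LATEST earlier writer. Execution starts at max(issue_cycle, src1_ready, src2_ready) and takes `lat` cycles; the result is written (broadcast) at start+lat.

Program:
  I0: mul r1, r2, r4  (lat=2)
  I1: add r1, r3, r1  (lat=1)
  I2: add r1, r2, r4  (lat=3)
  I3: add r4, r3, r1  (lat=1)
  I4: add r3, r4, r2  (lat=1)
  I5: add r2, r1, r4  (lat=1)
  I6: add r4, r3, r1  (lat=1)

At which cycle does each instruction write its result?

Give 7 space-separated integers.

Answer: 3 4 6 7 8 8 9

Derivation:
I0 mul r1: issue@1 deps=(None,None) exec_start@1 write@3
I1 add r1: issue@2 deps=(None,0) exec_start@3 write@4
I2 add r1: issue@3 deps=(None,None) exec_start@3 write@6
I3 add r4: issue@4 deps=(None,2) exec_start@6 write@7
I4 add r3: issue@5 deps=(3,None) exec_start@7 write@8
I5 add r2: issue@6 deps=(2,3) exec_start@7 write@8
I6 add r4: issue@7 deps=(4,2) exec_start@8 write@9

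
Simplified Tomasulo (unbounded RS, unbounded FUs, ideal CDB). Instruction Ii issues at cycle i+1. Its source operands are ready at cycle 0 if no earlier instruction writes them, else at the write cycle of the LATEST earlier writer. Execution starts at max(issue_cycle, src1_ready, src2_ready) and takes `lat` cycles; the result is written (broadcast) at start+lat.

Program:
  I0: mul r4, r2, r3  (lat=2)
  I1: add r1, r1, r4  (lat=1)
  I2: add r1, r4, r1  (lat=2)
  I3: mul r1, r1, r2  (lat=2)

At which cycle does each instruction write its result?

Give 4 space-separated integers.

Answer: 3 4 6 8

Derivation:
I0 mul r4: issue@1 deps=(None,None) exec_start@1 write@3
I1 add r1: issue@2 deps=(None,0) exec_start@3 write@4
I2 add r1: issue@3 deps=(0,1) exec_start@4 write@6
I3 mul r1: issue@4 deps=(2,None) exec_start@6 write@8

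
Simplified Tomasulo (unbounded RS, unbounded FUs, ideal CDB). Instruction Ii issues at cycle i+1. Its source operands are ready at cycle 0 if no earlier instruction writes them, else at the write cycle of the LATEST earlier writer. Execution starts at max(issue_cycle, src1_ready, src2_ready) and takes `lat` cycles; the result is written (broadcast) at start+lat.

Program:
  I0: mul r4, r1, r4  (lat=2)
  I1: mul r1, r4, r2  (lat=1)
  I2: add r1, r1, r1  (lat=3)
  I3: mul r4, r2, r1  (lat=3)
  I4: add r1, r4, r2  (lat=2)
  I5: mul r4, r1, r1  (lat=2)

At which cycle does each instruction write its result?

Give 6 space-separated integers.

I0 mul r4: issue@1 deps=(None,None) exec_start@1 write@3
I1 mul r1: issue@2 deps=(0,None) exec_start@3 write@4
I2 add r1: issue@3 deps=(1,1) exec_start@4 write@7
I3 mul r4: issue@4 deps=(None,2) exec_start@7 write@10
I4 add r1: issue@5 deps=(3,None) exec_start@10 write@12
I5 mul r4: issue@6 deps=(4,4) exec_start@12 write@14

Answer: 3 4 7 10 12 14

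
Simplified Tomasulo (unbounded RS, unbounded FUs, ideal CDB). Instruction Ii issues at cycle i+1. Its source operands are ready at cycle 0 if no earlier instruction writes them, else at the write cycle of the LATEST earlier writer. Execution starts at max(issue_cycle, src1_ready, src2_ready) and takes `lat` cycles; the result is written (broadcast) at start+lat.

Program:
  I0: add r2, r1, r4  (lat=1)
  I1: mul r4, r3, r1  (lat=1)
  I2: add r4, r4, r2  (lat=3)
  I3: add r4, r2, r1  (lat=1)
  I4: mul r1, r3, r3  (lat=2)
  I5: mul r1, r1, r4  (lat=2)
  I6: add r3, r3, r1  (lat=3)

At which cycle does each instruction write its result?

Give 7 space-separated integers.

I0 add r2: issue@1 deps=(None,None) exec_start@1 write@2
I1 mul r4: issue@2 deps=(None,None) exec_start@2 write@3
I2 add r4: issue@3 deps=(1,0) exec_start@3 write@6
I3 add r4: issue@4 deps=(0,None) exec_start@4 write@5
I4 mul r1: issue@5 deps=(None,None) exec_start@5 write@7
I5 mul r1: issue@6 deps=(4,3) exec_start@7 write@9
I6 add r3: issue@7 deps=(None,5) exec_start@9 write@12

Answer: 2 3 6 5 7 9 12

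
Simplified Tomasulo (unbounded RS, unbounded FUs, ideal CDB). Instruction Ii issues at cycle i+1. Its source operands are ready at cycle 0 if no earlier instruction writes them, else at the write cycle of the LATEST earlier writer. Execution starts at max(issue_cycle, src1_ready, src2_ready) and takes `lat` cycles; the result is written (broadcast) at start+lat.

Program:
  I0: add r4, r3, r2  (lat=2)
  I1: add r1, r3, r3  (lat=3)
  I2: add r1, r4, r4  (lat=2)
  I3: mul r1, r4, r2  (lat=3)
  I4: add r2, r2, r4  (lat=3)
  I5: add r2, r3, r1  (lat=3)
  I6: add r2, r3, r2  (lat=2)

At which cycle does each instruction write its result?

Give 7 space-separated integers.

Answer: 3 5 5 7 8 10 12

Derivation:
I0 add r4: issue@1 deps=(None,None) exec_start@1 write@3
I1 add r1: issue@2 deps=(None,None) exec_start@2 write@5
I2 add r1: issue@3 deps=(0,0) exec_start@3 write@5
I3 mul r1: issue@4 deps=(0,None) exec_start@4 write@7
I4 add r2: issue@5 deps=(None,0) exec_start@5 write@8
I5 add r2: issue@6 deps=(None,3) exec_start@7 write@10
I6 add r2: issue@7 deps=(None,5) exec_start@10 write@12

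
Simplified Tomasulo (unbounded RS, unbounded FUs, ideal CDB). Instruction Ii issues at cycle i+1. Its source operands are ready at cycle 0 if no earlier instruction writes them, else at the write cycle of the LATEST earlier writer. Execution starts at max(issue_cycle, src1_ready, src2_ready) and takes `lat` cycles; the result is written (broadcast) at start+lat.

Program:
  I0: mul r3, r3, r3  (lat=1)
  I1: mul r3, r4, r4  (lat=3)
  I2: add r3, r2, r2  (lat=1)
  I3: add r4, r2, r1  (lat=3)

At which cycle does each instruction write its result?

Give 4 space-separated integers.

Answer: 2 5 4 7

Derivation:
I0 mul r3: issue@1 deps=(None,None) exec_start@1 write@2
I1 mul r3: issue@2 deps=(None,None) exec_start@2 write@5
I2 add r3: issue@3 deps=(None,None) exec_start@3 write@4
I3 add r4: issue@4 deps=(None,None) exec_start@4 write@7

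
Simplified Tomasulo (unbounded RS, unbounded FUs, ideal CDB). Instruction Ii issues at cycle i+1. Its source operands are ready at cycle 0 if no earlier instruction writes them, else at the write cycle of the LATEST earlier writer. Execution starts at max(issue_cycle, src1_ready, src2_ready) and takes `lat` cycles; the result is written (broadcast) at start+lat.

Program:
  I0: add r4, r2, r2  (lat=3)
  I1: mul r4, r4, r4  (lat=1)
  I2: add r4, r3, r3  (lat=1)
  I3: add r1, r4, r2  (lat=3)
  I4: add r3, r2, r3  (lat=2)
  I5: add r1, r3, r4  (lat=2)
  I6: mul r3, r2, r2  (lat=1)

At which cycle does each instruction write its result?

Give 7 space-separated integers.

Answer: 4 5 4 7 7 9 8

Derivation:
I0 add r4: issue@1 deps=(None,None) exec_start@1 write@4
I1 mul r4: issue@2 deps=(0,0) exec_start@4 write@5
I2 add r4: issue@3 deps=(None,None) exec_start@3 write@4
I3 add r1: issue@4 deps=(2,None) exec_start@4 write@7
I4 add r3: issue@5 deps=(None,None) exec_start@5 write@7
I5 add r1: issue@6 deps=(4,2) exec_start@7 write@9
I6 mul r3: issue@7 deps=(None,None) exec_start@7 write@8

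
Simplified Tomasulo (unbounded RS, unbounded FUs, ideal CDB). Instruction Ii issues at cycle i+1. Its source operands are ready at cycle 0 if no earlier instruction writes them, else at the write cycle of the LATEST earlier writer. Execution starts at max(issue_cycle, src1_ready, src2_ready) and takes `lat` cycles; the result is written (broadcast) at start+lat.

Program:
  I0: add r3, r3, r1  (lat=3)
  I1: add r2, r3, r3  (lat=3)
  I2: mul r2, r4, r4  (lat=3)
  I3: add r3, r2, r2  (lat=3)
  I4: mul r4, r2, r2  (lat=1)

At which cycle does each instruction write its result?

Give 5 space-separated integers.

I0 add r3: issue@1 deps=(None,None) exec_start@1 write@4
I1 add r2: issue@2 deps=(0,0) exec_start@4 write@7
I2 mul r2: issue@3 deps=(None,None) exec_start@3 write@6
I3 add r3: issue@4 deps=(2,2) exec_start@6 write@9
I4 mul r4: issue@5 deps=(2,2) exec_start@6 write@7

Answer: 4 7 6 9 7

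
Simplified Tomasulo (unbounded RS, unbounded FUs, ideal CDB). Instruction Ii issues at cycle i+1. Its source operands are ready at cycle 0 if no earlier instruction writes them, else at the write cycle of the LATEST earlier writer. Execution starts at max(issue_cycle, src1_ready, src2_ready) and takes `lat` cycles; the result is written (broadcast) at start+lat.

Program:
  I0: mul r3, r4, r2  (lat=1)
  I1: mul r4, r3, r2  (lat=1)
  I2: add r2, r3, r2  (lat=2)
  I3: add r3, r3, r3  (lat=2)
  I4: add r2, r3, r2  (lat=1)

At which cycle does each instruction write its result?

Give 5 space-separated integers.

Answer: 2 3 5 6 7

Derivation:
I0 mul r3: issue@1 deps=(None,None) exec_start@1 write@2
I1 mul r4: issue@2 deps=(0,None) exec_start@2 write@3
I2 add r2: issue@3 deps=(0,None) exec_start@3 write@5
I3 add r3: issue@4 deps=(0,0) exec_start@4 write@6
I4 add r2: issue@5 deps=(3,2) exec_start@6 write@7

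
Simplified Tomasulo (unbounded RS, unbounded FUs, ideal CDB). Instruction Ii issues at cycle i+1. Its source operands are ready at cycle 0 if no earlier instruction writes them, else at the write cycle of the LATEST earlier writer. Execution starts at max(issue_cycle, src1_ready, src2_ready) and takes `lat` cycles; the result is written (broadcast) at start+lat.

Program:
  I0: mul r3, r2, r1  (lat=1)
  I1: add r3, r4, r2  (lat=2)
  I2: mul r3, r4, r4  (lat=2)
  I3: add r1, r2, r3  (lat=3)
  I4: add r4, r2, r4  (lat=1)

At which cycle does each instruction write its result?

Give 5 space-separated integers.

Answer: 2 4 5 8 6

Derivation:
I0 mul r3: issue@1 deps=(None,None) exec_start@1 write@2
I1 add r3: issue@2 deps=(None,None) exec_start@2 write@4
I2 mul r3: issue@3 deps=(None,None) exec_start@3 write@5
I3 add r1: issue@4 deps=(None,2) exec_start@5 write@8
I4 add r4: issue@5 deps=(None,None) exec_start@5 write@6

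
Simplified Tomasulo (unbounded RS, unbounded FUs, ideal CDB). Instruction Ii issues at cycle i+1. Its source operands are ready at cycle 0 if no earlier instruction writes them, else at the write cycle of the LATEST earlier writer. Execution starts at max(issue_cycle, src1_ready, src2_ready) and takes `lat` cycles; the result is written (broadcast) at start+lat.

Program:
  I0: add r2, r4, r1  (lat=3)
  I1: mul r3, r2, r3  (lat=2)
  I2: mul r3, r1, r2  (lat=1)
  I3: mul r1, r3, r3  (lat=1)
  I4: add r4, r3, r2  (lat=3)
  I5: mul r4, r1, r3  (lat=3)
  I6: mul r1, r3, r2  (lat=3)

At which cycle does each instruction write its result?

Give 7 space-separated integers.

Answer: 4 6 5 6 8 9 10

Derivation:
I0 add r2: issue@1 deps=(None,None) exec_start@1 write@4
I1 mul r3: issue@2 deps=(0,None) exec_start@4 write@6
I2 mul r3: issue@3 deps=(None,0) exec_start@4 write@5
I3 mul r1: issue@4 deps=(2,2) exec_start@5 write@6
I4 add r4: issue@5 deps=(2,0) exec_start@5 write@8
I5 mul r4: issue@6 deps=(3,2) exec_start@6 write@9
I6 mul r1: issue@7 deps=(2,0) exec_start@7 write@10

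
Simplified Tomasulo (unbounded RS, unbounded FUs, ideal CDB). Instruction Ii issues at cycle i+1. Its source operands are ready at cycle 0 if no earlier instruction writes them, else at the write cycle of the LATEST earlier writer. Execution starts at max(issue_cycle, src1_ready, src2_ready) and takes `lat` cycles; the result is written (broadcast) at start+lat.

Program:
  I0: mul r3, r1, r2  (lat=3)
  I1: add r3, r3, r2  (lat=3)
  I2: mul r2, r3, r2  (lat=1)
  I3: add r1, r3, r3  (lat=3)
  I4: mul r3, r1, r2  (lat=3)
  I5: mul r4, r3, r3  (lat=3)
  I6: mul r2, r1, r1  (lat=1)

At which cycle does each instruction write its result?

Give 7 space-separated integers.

I0 mul r3: issue@1 deps=(None,None) exec_start@1 write@4
I1 add r3: issue@2 deps=(0,None) exec_start@4 write@7
I2 mul r2: issue@3 deps=(1,None) exec_start@7 write@8
I3 add r1: issue@4 deps=(1,1) exec_start@7 write@10
I4 mul r3: issue@5 deps=(3,2) exec_start@10 write@13
I5 mul r4: issue@6 deps=(4,4) exec_start@13 write@16
I6 mul r2: issue@7 deps=(3,3) exec_start@10 write@11

Answer: 4 7 8 10 13 16 11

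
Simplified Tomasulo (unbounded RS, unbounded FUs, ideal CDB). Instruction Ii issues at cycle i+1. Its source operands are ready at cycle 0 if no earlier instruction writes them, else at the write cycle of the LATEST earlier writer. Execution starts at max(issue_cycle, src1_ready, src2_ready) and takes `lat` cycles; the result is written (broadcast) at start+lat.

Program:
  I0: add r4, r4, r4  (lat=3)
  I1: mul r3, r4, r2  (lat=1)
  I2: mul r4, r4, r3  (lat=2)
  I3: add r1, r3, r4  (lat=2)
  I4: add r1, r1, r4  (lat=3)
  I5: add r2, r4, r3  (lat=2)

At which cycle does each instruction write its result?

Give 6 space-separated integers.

I0 add r4: issue@1 deps=(None,None) exec_start@1 write@4
I1 mul r3: issue@2 deps=(0,None) exec_start@4 write@5
I2 mul r4: issue@3 deps=(0,1) exec_start@5 write@7
I3 add r1: issue@4 deps=(1,2) exec_start@7 write@9
I4 add r1: issue@5 deps=(3,2) exec_start@9 write@12
I5 add r2: issue@6 deps=(2,1) exec_start@7 write@9

Answer: 4 5 7 9 12 9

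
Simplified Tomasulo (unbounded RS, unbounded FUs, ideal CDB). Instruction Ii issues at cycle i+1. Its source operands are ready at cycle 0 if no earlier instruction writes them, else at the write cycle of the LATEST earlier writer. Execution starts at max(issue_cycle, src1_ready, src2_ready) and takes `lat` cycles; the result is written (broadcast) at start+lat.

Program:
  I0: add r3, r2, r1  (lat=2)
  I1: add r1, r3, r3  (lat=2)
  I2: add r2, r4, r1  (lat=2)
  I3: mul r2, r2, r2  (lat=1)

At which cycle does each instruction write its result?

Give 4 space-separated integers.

I0 add r3: issue@1 deps=(None,None) exec_start@1 write@3
I1 add r1: issue@2 deps=(0,0) exec_start@3 write@5
I2 add r2: issue@3 deps=(None,1) exec_start@5 write@7
I3 mul r2: issue@4 deps=(2,2) exec_start@7 write@8

Answer: 3 5 7 8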